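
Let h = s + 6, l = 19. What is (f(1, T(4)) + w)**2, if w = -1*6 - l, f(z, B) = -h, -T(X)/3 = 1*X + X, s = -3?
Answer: 784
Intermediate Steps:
T(X) = -6*X (T(X) = -3*(1*X + X) = -3*(X + X) = -6*X)
h = 3 (h = -3 + 6 = 3)
f(z, B) = -3 (f(z, B) = -1*3 = -3)
w = -25 (w = -1*6 - 1*19 = -6 - 19 = -25)
(f(1, T(4)) + w)**2 = (-3 - 25)**2 = (-28)**2 = 784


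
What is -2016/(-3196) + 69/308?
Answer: 210363/246092 ≈ 0.85481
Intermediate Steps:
-2016/(-3196) + 69/308 = -2016*(-1/3196) + 69*(1/308) = 504/799 + 69/308 = 210363/246092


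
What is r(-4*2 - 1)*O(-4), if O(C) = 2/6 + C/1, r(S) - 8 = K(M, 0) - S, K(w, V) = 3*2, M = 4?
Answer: -253/3 ≈ -84.333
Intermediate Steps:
K(w, V) = 6
r(S) = 14 - S (r(S) = 8 + (6 - S) = 14 - S)
O(C) = 1/3 + C (O(C) = 2*(1/6) + C*1 = 1/3 + C)
r(-4*2 - 1)*O(-4) = (14 - (-4*2 - 1))*(1/3 - 4) = (14 - (-8 - 1))*(-11/3) = (14 - 1*(-9))*(-11/3) = (14 + 9)*(-11/3) = 23*(-11/3) = -253/3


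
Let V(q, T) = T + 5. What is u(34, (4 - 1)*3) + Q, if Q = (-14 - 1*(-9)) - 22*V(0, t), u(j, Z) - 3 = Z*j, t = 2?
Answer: 150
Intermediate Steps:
V(q, T) = 5 + T
u(j, Z) = 3 + Z*j
Q = -159 (Q = (-14 - 1*(-9)) - 22*(5 + 2) = (-14 + 9) - 22*7 = -5 - 154 = -159)
u(34, (4 - 1)*3) + Q = (3 + ((4 - 1)*3)*34) - 159 = (3 + (3*3)*34) - 159 = (3 + 9*34) - 159 = (3 + 306) - 159 = 309 - 159 = 150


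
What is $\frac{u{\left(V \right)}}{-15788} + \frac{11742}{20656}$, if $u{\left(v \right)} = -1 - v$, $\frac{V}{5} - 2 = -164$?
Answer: $\frac{21083999}{40764616} \approx 0.51721$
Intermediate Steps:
$V = -810$ ($V = 10 + 5 \left(-164\right) = 10 - 820 = -810$)
$\frac{u{\left(V \right)}}{-15788} + \frac{11742}{20656} = \frac{-1 - -810}{-15788} + \frac{11742}{20656} = \left(-1 + 810\right) \left(- \frac{1}{15788}\right) + 11742 \cdot \frac{1}{20656} = 809 \left(- \frac{1}{15788}\right) + \frac{5871}{10328} = - \frac{809}{15788} + \frac{5871}{10328} = \frac{21083999}{40764616}$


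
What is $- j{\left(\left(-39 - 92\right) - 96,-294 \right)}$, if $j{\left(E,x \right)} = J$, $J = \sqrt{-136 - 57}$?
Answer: $- i \sqrt{193} \approx - 13.892 i$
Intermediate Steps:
$J = i \sqrt{193}$ ($J = \sqrt{-193} = i \sqrt{193} \approx 13.892 i$)
$j{\left(E,x \right)} = i \sqrt{193}$
$- j{\left(\left(-39 - 92\right) - 96,-294 \right)} = - i \sqrt{193}$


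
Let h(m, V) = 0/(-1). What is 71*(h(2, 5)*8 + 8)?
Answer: 568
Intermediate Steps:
h(m, V) = 0 (h(m, V) = 0*(-1) = 0)
71*(h(2, 5)*8 + 8) = 71*(0*8 + 8) = 71*(0 + 8) = 71*8 = 568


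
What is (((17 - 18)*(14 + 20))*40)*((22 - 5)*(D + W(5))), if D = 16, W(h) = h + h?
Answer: -601120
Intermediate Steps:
W(h) = 2*h
(((17 - 18)*(14 + 20))*40)*((22 - 5)*(D + W(5))) = (((17 - 18)*(14 + 20))*40)*((22 - 5)*(16 + 2*5)) = (-1*34*40)*(17*(16 + 10)) = (-34*40)*(17*26) = -1360*442 = -601120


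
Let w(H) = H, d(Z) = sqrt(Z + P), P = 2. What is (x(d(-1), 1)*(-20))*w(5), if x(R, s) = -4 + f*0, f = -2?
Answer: 400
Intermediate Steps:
d(Z) = sqrt(2 + Z) (d(Z) = sqrt(Z + 2) = sqrt(2 + Z))
x(R, s) = -4 (x(R, s) = -4 - 2*0 = -4 + 0 = -4)
(x(d(-1), 1)*(-20))*w(5) = -4*(-20)*5 = 80*5 = 400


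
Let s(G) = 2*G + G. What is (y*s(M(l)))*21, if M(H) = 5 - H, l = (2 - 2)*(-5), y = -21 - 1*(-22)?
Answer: 315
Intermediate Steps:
y = 1 (y = -21 + 22 = 1)
l = 0 (l = 0*(-5) = 0)
s(G) = 3*G
(y*s(M(l)))*21 = (1*(3*(5 - 1*0)))*21 = (1*(3*(5 + 0)))*21 = (1*(3*5))*21 = (1*15)*21 = 15*21 = 315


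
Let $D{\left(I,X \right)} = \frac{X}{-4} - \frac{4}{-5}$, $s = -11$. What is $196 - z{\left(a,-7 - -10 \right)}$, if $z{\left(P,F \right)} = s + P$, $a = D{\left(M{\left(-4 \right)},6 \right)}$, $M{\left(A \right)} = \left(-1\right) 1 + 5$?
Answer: $\frac{2077}{10} \approx 207.7$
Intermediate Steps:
$M{\left(A \right)} = 4$ ($M{\left(A \right)} = -1 + 5 = 4$)
$D{\left(I,X \right)} = \frac{4}{5} - \frac{X}{4}$ ($D{\left(I,X \right)} = X \left(- \frac{1}{4}\right) - - \frac{4}{5} = - \frac{X}{4} + \frac{4}{5} = \frac{4}{5} - \frac{X}{4}$)
$a = - \frac{7}{10}$ ($a = \frac{4}{5} - \frac{3}{2} = - \frac{7}{10} \approx -0.7$)
$z{\left(P,F \right)} = -11 + P$
$196 - z{\left(a,-7 - -10 \right)} = 196 - \left(-11 - \frac{7}{10}\right) = 196 - - \frac{117}{10} = 196 + \frac{117}{10} = \frac{2077}{10}$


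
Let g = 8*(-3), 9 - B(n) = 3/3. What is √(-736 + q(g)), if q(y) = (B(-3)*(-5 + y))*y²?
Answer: 4*I*√8398 ≈ 366.56*I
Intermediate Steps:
B(n) = 8 (B(n) = 9 - 3/3 = 9 - 1*1 = 9 - 1 = 8)
g = -24
q(y) = y²*(-40 + 8*y) (q(y) = (8*(-5 + y))*y² = (-40 + 8*y)*y² = y²*(-40 + 8*y))
√(-736 + q(g)) = √(-736 + 8*(-24)²*(-5 - 24)) = √(-736 + 8*576*(-29)) = √(-736 - 133632) = √(-134368) = 4*I*√8398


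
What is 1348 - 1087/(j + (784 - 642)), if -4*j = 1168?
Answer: 203287/150 ≈ 1355.2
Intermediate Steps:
j = -292 (j = -1/4*1168 = -292)
1348 - 1087/(j + (784 - 642)) = 1348 - 1087/(-292 + (784 - 642)) = 1348 - 1087/(-292 + 142) = 1348 - 1087/(-150) = 1348 - 1/150*(-1087) = 1348 + 1087/150 = 203287/150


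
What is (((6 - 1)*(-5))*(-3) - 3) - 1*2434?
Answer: -2362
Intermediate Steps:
(((6 - 1)*(-5))*(-3) - 3) - 1*2434 = ((5*(-5))*(-3) - 3) - 2434 = (-25*(-3) - 3) - 2434 = (75 - 3) - 2434 = 72 - 2434 = -2362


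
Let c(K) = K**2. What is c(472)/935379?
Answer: 222784/935379 ≈ 0.23818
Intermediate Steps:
c(472)/935379 = 472**2/935379 = 222784*(1/935379) = 222784/935379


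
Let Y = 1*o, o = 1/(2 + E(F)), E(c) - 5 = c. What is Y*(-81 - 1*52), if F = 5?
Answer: -133/12 ≈ -11.083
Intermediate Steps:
E(c) = 5 + c
o = 1/12 (o = 1/(2 + (5 + 5)) = 1/(2 + 10) = 1/12 ≈ 0.083333)
Y = 1/12 (Y = 1*(1/12) = 1/12 ≈ 0.083333)
Y*(-81 - 1*52) = (-81 - 1*52)/12 = (-81 - 52)/12 = (1/12)*(-133) = -133/12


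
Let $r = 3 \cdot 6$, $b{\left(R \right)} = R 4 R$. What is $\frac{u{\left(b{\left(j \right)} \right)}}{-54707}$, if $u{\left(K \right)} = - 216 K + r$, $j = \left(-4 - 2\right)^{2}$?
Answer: $\frac{1119726}{54707} \approx 20.468$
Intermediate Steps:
$j = 36$ ($j = \left(-6\right)^{2} = 36$)
$b{\left(R \right)} = 4 R^{2}$ ($b{\left(R \right)} = 4 R R = 4 R^{2}$)
$r = 18$
$u{\left(K \right)} = 18 - 216 K$ ($u{\left(K \right)} = - 216 K + 18 = 18 - 216 K$)
$\frac{u{\left(b{\left(j \right)} \right)}}{-54707} = \frac{18 - 216 \cdot 4 \cdot 36^{2}}{-54707} = \left(18 - 216 \cdot 4 \cdot 1296\right) \left(- \frac{1}{54707}\right) = \left(18 - 1119744\right) \left(- \frac{1}{54707}\right) = \left(-1119726\right) \left(- \frac{1}{54707}\right) = \frac{1119726}{54707}$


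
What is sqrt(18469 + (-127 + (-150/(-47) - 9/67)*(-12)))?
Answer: 3*sqrt(20168797074)/3149 ≈ 135.30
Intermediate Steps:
sqrt(18469 + (-127 + (-150/(-47) - 9/67)*(-12))) = sqrt(18469 + (-127 + (-150*(-1/47) - 9*1/67)*(-12))) = sqrt(18469 + (-127 + (150/47 - 9/67)*(-12))) = sqrt(18469 + (-127 + (9627/3149)*(-12))) = sqrt(18469 + (-127 - 115524/3149)) = sqrt(18469 - 515447/3149) = sqrt(57643434/3149) = 3*sqrt(20168797074)/3149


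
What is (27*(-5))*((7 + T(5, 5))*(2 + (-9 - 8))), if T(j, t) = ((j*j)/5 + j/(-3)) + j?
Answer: 31050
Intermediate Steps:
T(j, t) = j²/5 + 2*j/3 (T(j, t) = (j²*(⅕) + j*(-⅓)) + j = (j²/5 - j/3) + j = (-j/3 + j²/5) + j = j²/5 + 2*j/3)
(27*(-5))*((7 + T(5, 5))*(2 + (-9 - 8))) = (27*(-5))*((7 + (1/15)*5*(10 + 3*5))*(2 + (-9 - 8))) = -135*(7 + (1/15)*5*(10 + 15))*(2 - 17) = -135*(7 + (1/15)*5*25)*(-15) = -135*(7 + 25/3)*(-15) = -2070*(-15) = -135*(-230) = 31050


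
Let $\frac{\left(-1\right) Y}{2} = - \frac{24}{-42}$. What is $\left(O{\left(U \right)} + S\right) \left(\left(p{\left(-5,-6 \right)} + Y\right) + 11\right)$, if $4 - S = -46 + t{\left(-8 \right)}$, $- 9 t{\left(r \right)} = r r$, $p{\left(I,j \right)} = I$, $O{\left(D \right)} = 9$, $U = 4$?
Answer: $\frac{2890}{9} \approx 321.11$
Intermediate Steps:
$t{\left(r \right)} = - \frac{r^{2}}{9}$ ($t{\left(r \right)} = - \frac{r r}{9} = - \frac{r^{2}}{9}$)
$Y = - \frac{8}{7}$ ($Y = - 2 \left(- \frac{24}{-42}\right) = - 2 \left(\left(-24\right) \left(- \frac{1}{42}\right)\right) = \left(-2\right) \frac{4}{7} = - \frac{8}{7} \approx -1.1429$)
$S = \frac{514}{9}$ ($S = 4 - \left(-46 - \frac{\left(-8\right)^{2}}{9}\right) = 4 - \left(-46 - \frac{64}{9}\right) = 4 - - \frac{478}{9} = 4 + \frac{478}{9} = \frac{514}{9} \approx 57.111$)
$\left(O{\left(U \right)} + S\right) \left(\left(p{\left(-5,-6 \right)} + Y\right) + 11\right) = \left(9 + \frac{514}{9}\right) \left(\left(-5 - \frac{8}{7}\right) + 11\right) = \frac{595 \left(- \frac{43}{7} + 11\right)}{9} = \frac{595}{9} \cdot \frac{34}{7} = \frac{2890}{9}$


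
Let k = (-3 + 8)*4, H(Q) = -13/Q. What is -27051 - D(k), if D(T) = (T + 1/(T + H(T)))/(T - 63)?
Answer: -450147931/16641 ≈ -27051.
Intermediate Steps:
k = 20 (k = 5*4 = 20)
D(T) = (T + 1/(T - 13/T))/(-63 + T) (D(T) = (T + 1/(T - 13/T))/(T - 63) = (T + 1/(T - 13/T))/(-63 + T))
-27051 - D(k) = -27051 - 20*(-12 + 20²)/(819 + 20*(-13 + 20² - 63*20)) = -27051 - 20*(-12 + 400)/(819 + 20*(-13 + 400 - 1260)) = -27051 - 20*388/(819 + 20*(-873)) = -27051 - 20*388/(819 - 17460) = -27051 - 20*388/(-16641) = -27051 - 20*(-1)*388/16641 = -27051 - 1*(-7760/16641) = -27051 + 7760/16641 = -450147931/16641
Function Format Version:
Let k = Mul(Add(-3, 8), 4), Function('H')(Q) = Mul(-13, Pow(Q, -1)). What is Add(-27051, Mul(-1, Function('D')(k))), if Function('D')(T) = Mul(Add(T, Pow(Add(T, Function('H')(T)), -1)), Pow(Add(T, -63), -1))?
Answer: Rational(-450147931, 16641) ≈ -27051.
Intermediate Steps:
k = 20 (k = Mul(5, 4) = 20)
Function('D')(T) = Mul(Pow(Add(-63, T), -1), Add(T, Pow(Add(T, Mul(-13, Pow(T, -1))), -1))) (Function('D')(T) = Mul(Add(T, Pow(Add(T, Mul(-13, Pow(T, -1))), -1)), Pow(Add(T, -63), -1)) = Mul(Add(T, Pow(Add(T, Mul(-13, Pow(T, -1))), -1)), Pow(Add(-63, T), -1)) = Mul(Pow(Add(-63, T), -1), Add(T, Pow(Add(T, Mul(-13, Pow(T, -1))), -1))))
Add(-27051, Mul(-1, Function('D')(k))) = Add(-27051, Mul(-1, Mul(20, Pow(Add(819, Mul(20, Add(-13, Pow(20, 2), Mul(-63, 20)))), -1), Add(-12, Pow(20, 2))))) = Add(-27051, Mul(-1, Mul(20, Pow(Add(819, Mul(20, Add(-13, 400, -1260))), -1), Add(-12, 400)))) = Add(-27051, Mul(-1, Mul(20, Pow(Add(819, Mul(20, -873)), -1), 388))) = Add(-27051, Mul(-1, Mul(20, Pow(Add(819, -17460), -1), 388))) = Add(-27051, Mul(-1, Mul(20, Pow(-16641, -1), 388))) = Add(-27051, Mul(-1, Mul(20, Rational(-1, 16641), 388))) = Add(-27051, Mul(-1, Rational(-7760, 16641))) = Add(-27051, Rational(7760, 16641)) = Rational(-450147931, 16641)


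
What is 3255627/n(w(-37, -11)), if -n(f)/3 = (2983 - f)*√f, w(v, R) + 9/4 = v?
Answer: 8681672*I*√157/1897973 ≈ 57.314*I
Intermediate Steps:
w(v, R) = -9/4 + v
n(f) = -3*√f*(2983 - f) (n(f) = -3*(2983 - f)*√f = -3*√f*(2983 - f))
3255627/n(w(-37, -11)) = 3255627/((3*√(-9/4 - 37)*(-2983 + (-9/4 - 37)))) = 3255627/((3*√(-157/4)*(-2983 - 157/4))) = 3255627/((3*(I*√157/2)*(-12089/4))) = 3255627/((-36267*I*√157/8)) = 3255627*(8*I*√157/5693919) = 8681672*I*√157/1897973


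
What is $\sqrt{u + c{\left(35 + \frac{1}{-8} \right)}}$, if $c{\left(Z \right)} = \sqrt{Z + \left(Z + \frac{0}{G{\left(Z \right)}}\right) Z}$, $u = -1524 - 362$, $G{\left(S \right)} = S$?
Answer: $\frac{\sqrt{-30176 + 6 \sqrt{8897}}}{4} \approx 43.019 i$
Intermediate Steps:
$u = -1886$ ($u = -1524 - 362 = -1886$)
$c{\left(Z \right)} = \sqrt{Z + Z^{2}}$ ($c{\left(Z \right)} = \sqrt{Z + \left(Z + \frac{0}{Z}\right) Z} = \sqrt{Z + \left(Z + 0\right) Z} = \sqrt{Z + Z Z} = \sqrt{Z + Z^{2}}$)
$\sqrt{u + c{\left(35 + \frac{1}{-8} \right)}} = \sqrt{-1886 + \sqrt{\left(35 + \frac{1}{-8}\right) \left(1 + \left(35 + \frac{1}{-8}\right)\right)}} = \sqrt{-1886 + \sqrt{\left(35 - \frac{1}{8}\right) \left(1 + \left(35 - \frac{1}{8}\right)\right)}} = \sqrt{-1886 + \sqrt{\frac{279 \left(1 + \frac{279}{8}\right)}{8}}} = \sqrt{-1886 + \sqrt{\frac{279}{8} \cdot \frac{287}{8}}} = \sqrt{-1886 + \sqrt{\frac{80073}{64}}} = \sqrt{-1886 + \frac{3 \sqrt{8897}}{8}}$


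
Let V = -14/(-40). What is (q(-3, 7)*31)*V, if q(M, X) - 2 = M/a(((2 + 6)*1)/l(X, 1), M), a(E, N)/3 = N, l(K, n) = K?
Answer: 1519/60 ≈ 25.317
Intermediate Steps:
a(E, N) = 3*N
V = 7/20 (V = -14*(-1)/40 = -1*(-7/20) = 7/20 ≈ 0.35000)
q(M, X) = 7/3 (q(M, X) = 2 + M/((3*M)) = 2 + M*(1/(3*M)) = 2 + 1/3 = 7/3)
(q(-3, 7)*31)*V = ((7/3)*31)*(7/20) = (217/3)*(7/20) = 1519/60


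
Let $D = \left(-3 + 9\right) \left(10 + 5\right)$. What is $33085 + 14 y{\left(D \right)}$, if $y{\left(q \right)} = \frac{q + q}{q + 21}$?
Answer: $\frac{1224985}{37} \approx 33108.0$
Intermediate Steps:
$D = 90$ ($D = 6 \cdot 15 = 90$)
$y{\left(q \right)} = \frac{2 q}{21 + q}$
$33085 + 14 y{\left(D \right)} = 33085 + 14 \cdot 2 \cdot 90 \frac{1}{21 + 90} = 33085 + 14 \cdot 2 \cdot 90 \cdot \frac{1}{111} = 33085 + 14 \cdot \frac{60}{37} = 33085 + \frac{840}{37} = \frac{1224985}{37}$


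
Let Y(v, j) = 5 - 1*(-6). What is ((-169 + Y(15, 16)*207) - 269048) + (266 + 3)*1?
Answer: -266671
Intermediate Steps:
Y(v, j) = 11 (Y(v, j) = 5 + 6 = 11)
((-169 + Y(15, 16)*207) - 269048) + (266 + 3)*1 = ((-169 + 11*207) - 269048) + (266 + 3)*1 = ((-169 + 2277) - 269048) + 269*1 = (2108 - 269048) + 269 = -266940 + 269 = -266671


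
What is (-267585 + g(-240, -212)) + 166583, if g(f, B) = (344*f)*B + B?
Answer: 17401506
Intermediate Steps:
g(f, B) = B + 344*B*f (g(f, B) = 344*B*f + B = B + 344*B*f)
(-267585 + g(-240, -212)) + 166583 = (-267585 - 212*(1 + 344*(-240))) + 166583 = (-267585 - 212*(1 - 82560)) + 166583 = (-267585 - 212*(-82559)) + 166583 = (-267585 + 17502508) + 166583 = 17234923 + 166583 = 17401506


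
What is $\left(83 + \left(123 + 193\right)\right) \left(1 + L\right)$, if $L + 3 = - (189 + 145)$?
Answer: $-134064$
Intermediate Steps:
$L = -337$ ($L = -3 - \left(189 + 145\right) = -3 - 334 = -337$)
$\left(83 + \left(123 + 193\right)\right) \left(1 + L\right) = \left(83 + \left(123 + 193\right)\right) \left(1 - 337\right) = \left(83 + 316\right) \left(-336\right) = 399 \left(-336\right) = -134064$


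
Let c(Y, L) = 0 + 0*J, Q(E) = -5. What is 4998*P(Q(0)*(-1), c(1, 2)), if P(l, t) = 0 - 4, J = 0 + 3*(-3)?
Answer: -19992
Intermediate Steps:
J = -9 (J = 0 - 9 = -9)
c(Y, L) = 0 (c(Y, L) = 0 + 0*(-9) = 0 + 0 = 0)
P(l, t) = -4
4998*P(Q(0)*(-1), c(1, 2)) = 4998*(-4) = -19992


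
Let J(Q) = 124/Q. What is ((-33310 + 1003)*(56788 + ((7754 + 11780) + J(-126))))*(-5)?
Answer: 258898821280/21 ≈ 1.2329e+10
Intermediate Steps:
((-33310 + 1003)*(56788 + ((7754 + 11780) + J(-126))))*(-5) = ((-33310 + 1003)*(56788 + ((7754 + 11780) + 124/(-126))))*(-5) = -32307*(56788 + (19534 + 124*(-1/126)))*(-5) = -32307*(56788 + (19534 - 62/63))*(-5) = -32307*(56788 + 1230580/63)*(-5) = -32307*4808224/63*(-5) = -51779764256/21*(-5) = 258898821280/21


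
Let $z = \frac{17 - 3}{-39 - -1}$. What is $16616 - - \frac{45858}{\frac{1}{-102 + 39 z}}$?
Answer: $- \frac{101076334}{19} \approx -5.3198 \cdot 10^{6}$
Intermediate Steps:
$z = - \frac{7}{19}$ ($z = \frac{14}{-39 + \left(-21 + 22\right)} = \frac{14}{-39 + 1} = \frac{14}{-38} = 14 \left(- \frac{1}{38}\right) = - \frac{7}{19} \approx -0.36842$)
$16616 - - \frac{45858}{\frac{1}{-102 + 39 z}} = 16616 - - \frac{45858}{\frac{1}{-102 + 39 \left(- \frac{7}{19}\right)}} = 16616 - - \frac{45858}{\frac{1}{-102 - \frac{273}{19}}} = 16616 - - \frac{45858}{\frac{1}{- \frac{2211}{19}}} = 16616 - - \frac{45858}{- \frac{19}{2211}} = 16616 - \left(-45858\right) \left(- \frac{2211}{19}\right) = 16616 - \frac{101392038}{19} = - \frac{101076334}{19}$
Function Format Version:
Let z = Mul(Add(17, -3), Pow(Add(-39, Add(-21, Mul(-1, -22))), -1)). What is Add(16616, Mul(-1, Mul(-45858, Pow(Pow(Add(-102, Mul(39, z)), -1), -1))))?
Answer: Rational(-101076334, 19) ≈ -5.3198e+6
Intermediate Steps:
z = Rational(-7, 19) (z = Mul(14, Pow(Add(-39, Add(-21, 22)), -1)) = Mul(14, Pow(Add(-39, 1), -1)) = Mul(14, Pow(-38, -1)) = Mul(14, Rational(-1, 38)) = Rational(-7, 19) ≈ -0.36842)
Add(16616, Mul(-1, Mul(-45858, Pow(Pow(Add(-102, Mul(39, z)), -1), -1)))) = Add(16616, Mul(-1, Mul(-45858, Pow(Pow(Add(-102, Mul(39, Rational(-7, 19))), -1), -1)))) = Add(16616, Mul(-1, Mul(-45858, Pow(Pow(Add(-102, Rational(-273, 19)), -1), -1)))) = Add(16616, Mul(-1, Mul(-45858, Pow(Pow(Rational(-2211, 19), -1), -1)))) = Add(16616, Mul(-1, Mul(-45858, Pow(Rational(-19, 2211), -1)))) = Add(16616, Mul(-1, Mul(-45858, Rational(-2211, 19)))) = Add(16616, Mul(-1, Rational(101392038, 19))) = Add(16616, Rational(-101392038, 19)) = Rational(-101076334, 19)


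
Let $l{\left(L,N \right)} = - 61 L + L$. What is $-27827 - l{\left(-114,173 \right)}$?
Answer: $-34667$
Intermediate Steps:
$l{\left(L,N \right)} = - 60 L$
$-27827 - l{\left(-114,173 \right)} = -27827 - \left(-60\right) \left(-114\right) = -27827 - 6840 = -34667$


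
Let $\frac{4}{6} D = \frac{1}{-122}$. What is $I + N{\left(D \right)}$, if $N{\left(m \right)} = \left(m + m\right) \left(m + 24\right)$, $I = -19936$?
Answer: $- \frac{593472407}{29768} \approx -19937.0$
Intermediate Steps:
$D = - \frac{3}{244}$ ($D = \frac{3}{2 \left(-122\right)} = \frac{3}{2} \left(- \frac{1}{122}\right) = - \frac{3}{244} \approx -0.012295$)
$N{\left(m \right)} = 2 m \left(24 + m\right)$
$I + N{\left(D \right)} = -19936 + 2 \left(- \frac{3}{244}\right) \left(24 - \frac{3}{244}\right) = -19936 + 2 \left(- \frac{3}{244}\right) \frac{5853}{244} = -19936 - \frac{17559}{29768} = - \frac{593472407}{29768}$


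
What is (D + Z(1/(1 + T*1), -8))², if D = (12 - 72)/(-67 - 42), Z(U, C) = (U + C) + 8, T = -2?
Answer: 2401/11881 ≈ 0.20209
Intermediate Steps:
Z(U, C) = 8 + C + U (Z(U, C) = (C + U) + 8 = 8 + C + U)
D = 60/109 (D = -60/(-109) = -60*(-1/109) = 60/109 ≈ 0.55046)
(D + Z(1/(1 + T*1), -8))² = (60/109 + (8 - 8 + 1/(1 - 2*1)))² = (60/109 + (8 - 8 + 1/(1 - 2)))² = (60/109 + (8 - 8 + 1/(-1)))² = (60/109 + (8 - 8 - 1))² = (60/109 - 1)² = (-49/109)² = 2401/11881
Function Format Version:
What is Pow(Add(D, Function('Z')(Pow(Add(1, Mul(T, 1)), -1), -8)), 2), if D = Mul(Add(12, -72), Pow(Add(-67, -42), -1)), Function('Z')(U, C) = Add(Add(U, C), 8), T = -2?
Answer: Rational(2401, 11881) ≈ 0.20209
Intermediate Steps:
Function('Z')(U, C) = Add(8, C, U) (Function('Z')(U, C) = Add(Add(C, U), 8) = Add(8, C, U))
D = Rational(60, 109) (D = Mul(-60, Pow(-109, -1)) = Mul(-60, Rational(-1, 109)) = Rational(60, 109) ≈ 0.55046)
Pow(Add(D, Function('Z')(Pow(Add(1, Mul(T, 1)), -1), -8)), 2) = Pow(Add(Rational(60, 109), Add(8, -8, Pow(Add(1, Mul(-2, 1)), -1))), 2) = Pow(Add(Rational(60, 109), Add(8, -8, Pow(Add(1, -2), -1))), 2) = Pow(Add(Rational(60, 109), Add(8, -8, Pow(-1, -1))), 2) = Pow(Add(Rational(60, 109), Add(8, -8, -1)), 2) = Pow(Add(Rational(60, 109), -1), 2) = Pow(Rational(-49, 109), 2) = Rational(2401, 11881)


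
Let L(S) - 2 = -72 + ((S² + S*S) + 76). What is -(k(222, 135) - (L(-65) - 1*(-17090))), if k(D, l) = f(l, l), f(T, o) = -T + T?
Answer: 25546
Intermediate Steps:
f(T, o) = 0
k(D, l) = 0
L(S) = 6 + 2*S² (L(S) = 2 + (-72 + ((S² + S*S) + 76)) = 2 + (-72 + ((S² + S²) + 76)) = 2 + (-72 + (2*S² + 76)) = 2 + (-72 + (76 + 2*S²)) = 2 + (4 + 2*S²) = 6 + 2*S²)
-(k(222, 135) - (L(-65) - 1*(-17090))) = -(0 - ((6 + 2*(-65)²) - 1*(-17090))) = -(0 - ((6 + 2*4225) + 17090)) = -(0 - ((6 + 8450) + 17090)) = -(0 - (8456 + 17090)) = -(0 - 1*25546) = -(0 - 25546) = -1*(-25546) = 25546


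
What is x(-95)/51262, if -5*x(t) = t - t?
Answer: 0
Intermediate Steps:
x(t) = 0 (x(t) = -(t - t)/5 = -1/5*0 = 0)
x(-95)/51262 = 0/51262 = 0*(1/51262) = 0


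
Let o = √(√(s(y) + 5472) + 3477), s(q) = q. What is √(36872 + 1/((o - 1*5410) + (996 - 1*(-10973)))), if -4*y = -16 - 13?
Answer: √(36872 + 1/(6559 + √(3477 + √21917/2))) ≈ 192.02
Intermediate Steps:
y = 29/4 (y = -(-16 - 13)/4 = -¼*(-29) = 29/4 ≈ 7.2500)
o = √(3477 + √21917/2) (o = √(√(29/4 + 5472) + 3477) = √(√(21917/4) + 3477) = √(√21917/2 + 3477) = √(3477 + √21917/2) ≈ 59.590)
√(36872 + 1/((o - 1*5410) + (996 - 1*(-10973)))) = √(36872 + 1/((√(13908 + 2*√21917)/2 - 1*5410) + (996 - 1*(-10973)))) = √(36872 + 1/((√(13908 + 2*√21917)/2 - 5410) + (996 + 10973))) = √(36872 + 1/((-5410 + √(13908 + 2*√21917)/2) + 11969)) = √(36872 + 1/(6559 + √(13908 + 2*√21917)/2))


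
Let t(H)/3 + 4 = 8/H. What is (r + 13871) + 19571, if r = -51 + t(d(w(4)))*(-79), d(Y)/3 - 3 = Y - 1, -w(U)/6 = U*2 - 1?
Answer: 171774/5 ≈ 34355.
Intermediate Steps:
w(U) = 6 - 12*U (w(U) = -6*(U*2 - 1) = -6*(2*U - 1) = -6*(-1 + 2*U) = 6 - 12*U)
d(Y) = 6 + 3*Y (d(Y) = 9 + 3*(Y - 1) = 9 + 3*(-1 + Y) = 9 + (-3 + 3*Y) = 6 + 3*Y)
t(H) = -12 + 24/H (t(H) = -12 + 3*(8/H) = -12 + 24/H)
r = 4564/5 (r = -51 + (-12 + 24/(6 + 3*(6 - 12*4)))*(-79) = -51 + (-12 + 24/(6 + 3*(6 - 48)))*(-79) = -51 + (-12 + 24/(6 + 3*(-42)))*(-79) = -51 + (-12 + 24/(6 - 126))*(-79) = -51 + (-12 + 24/(-120))*(-79) = -51 + (-12 + 24*(-1/120))*(-79) = -51 + (-12 - 1/5)*(-79) = -51 - 61/5*(-79) = -51 + 4819/5 = 4564/5 ≈ 912.80)
(r + 13871) + 19571 = (4564/5 + 13871) + 19571 = 73919/5 + 19571 = 171774/5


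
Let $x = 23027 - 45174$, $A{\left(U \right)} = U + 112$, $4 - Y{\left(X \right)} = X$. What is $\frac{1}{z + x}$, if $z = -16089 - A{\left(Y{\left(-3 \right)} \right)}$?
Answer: $- \frac{1}{38355} \approx -2.6072 \cdot 10^{-5}$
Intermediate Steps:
$Y{\left(X \right)} = 4 - X$
$A{\left(U \right)} = 112 + U$
$x = -22147$ ($x = 23027 - 45174 = -22147$)
$z = -16208$ ($z = -16089 - \left(112 + \left(4 - -3\right)\right) = -16089 - \left(112 + \left(4 + 3\right)\right) = -16089 - \left(112 + 7\right) = -16089 - 119 = -16208$)
$\frac{1}{z + x} = \frac{1}{-16208 - 22147} = \frac{1}{-38355} = - \frac{1}{38355}$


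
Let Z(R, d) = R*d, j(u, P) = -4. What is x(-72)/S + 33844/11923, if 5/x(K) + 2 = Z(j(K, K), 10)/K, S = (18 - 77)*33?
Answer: 285720673/100594351 ≈ 2.8403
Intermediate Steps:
S = -1947 (S = -59*33 = -1947)
x(K) = 5/(-2 - 40/K) (x(K) = 5/(-2 + (-4*10)/K) = 5/(-2 - 40/K))
x(-72)/S + 33844/11923 = -5*(-72)/(40 + 2*(-72))/(-1947) + 33844/11923 = -5*(-72)/(40 - 144)*(-1/1947) + 33844*(1/11923) = -5*(-72)/(-104)*(-1/1947) + 33844/11923 = -5*(-72)*(-1/104)*(-1/1947) + 33844/11923 = -45/13*(-1/1947) + 33844/11923 = 15/8437 + 33844/11923 = 285720673/100594351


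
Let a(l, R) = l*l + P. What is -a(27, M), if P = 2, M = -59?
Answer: -731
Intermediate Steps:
a(l, R) = 2 + l**2 (a(l, R) = l*l + 2 = l**2 + 2 = 2 + l**2)
-a(27, M) = -(2 + 27**2) = -(2 + 729) = -1*731 = -731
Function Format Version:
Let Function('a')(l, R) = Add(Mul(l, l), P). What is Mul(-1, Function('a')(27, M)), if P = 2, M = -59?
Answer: -731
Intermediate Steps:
Function('a')(l, R) = Add(2, Pow(l, 2)) (Function('a')(l, R) = Add(Mul(l, l), 2) = Add(Pow(l, 2), 2) = Add(2, Pow(l, 2)))
Mul(-1, Function('a')(27, M)) = Mul(-1, Add(2, Pow(27, 2))) = Mul(-1, Add(2, 729)) = Mul(-1, 731) = -731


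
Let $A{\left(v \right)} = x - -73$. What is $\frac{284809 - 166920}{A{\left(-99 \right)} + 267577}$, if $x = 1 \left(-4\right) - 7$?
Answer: $\frac{117889}{267639} \approx 0.44048$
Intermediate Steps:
$x = -11$ ($x = -4 - 7 = -11$)
$A{\left(v \right)} = 62$ ($A{\left(v \right)} = -11 - -73 = -11 + 73 = 62$)
$\frac{284809 - 166920}{A{\left(-99 \right)} + 267577} = \frac{284809 - 166920}{62 + 267577} = \frac{284809 - 166920}{267639} = 117889 \cdot \frac{1}{267639} = \frac{117889}{267639}$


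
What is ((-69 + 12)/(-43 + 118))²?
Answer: 361/625 ≈ 0.57760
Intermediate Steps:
((-69 + 12)/(-43 + 118))² = (-57/75)² = (-57*1/75)² = (-19/25)² = 361/625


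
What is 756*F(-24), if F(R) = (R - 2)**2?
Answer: 511056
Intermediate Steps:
F(R) = (-2 + R)**2
756*F(-24) = 756*(-2 - 24)**2 = 756*(-26)**2 = 756*676 = 511056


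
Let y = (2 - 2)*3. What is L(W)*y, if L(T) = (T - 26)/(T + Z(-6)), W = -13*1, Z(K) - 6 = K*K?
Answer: 0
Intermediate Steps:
Z(K) = 6 + K**2 (Z(K) = 6 + K*K = 6 + K**2)
W = -13
L(T) = (-26 + T)/(42 + T) (L(T) = (T - 26)/(T + (6 + (-6)**2)) = (-26 + T)/(T + (6 + 36)) = (-26 + T)/(T + 42) = (-26 + T)/(42 + T))
y = 0 (y = 0*3 = 0)
L(W)*y = ((-26 - 13)/(42 - 13))*0 = (-39/29)*0 = ((1/29)*(-39))*0 = -39/29*0 = 0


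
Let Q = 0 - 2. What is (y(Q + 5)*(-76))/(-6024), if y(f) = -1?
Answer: -19/1506 ≈ -0.012616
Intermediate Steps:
Q = -2
(y(Q + 5)*(-76))/(-6024) = -1*(-76)/(-6024) = 76*(-1/6024) = -19/1506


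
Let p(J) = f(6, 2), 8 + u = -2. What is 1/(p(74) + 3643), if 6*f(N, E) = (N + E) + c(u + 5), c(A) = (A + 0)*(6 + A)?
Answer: 2/7287 ≈ 0.00027446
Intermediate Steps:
u = -10 (u = -8 - 2 = -10)
c(A) = A*(6 + A)
f(N, E) = -⅚ + E/6 + N/6 (f(N, E) = ((N + E) + (-10 + 5)*(6 + (-10 + 5)))/6 = ((E + N) - 5*(6 - 5))/6 = ((E + N) - 5*1)/6 = ((E + N) - 5)/6 = (-5 + E + N)/6 = -⅚ + E/6 + N/6)
p(J) = ½ (p(J) = -⅚ + (⅙)*2 + (⅙)*6 = -⅚ + ⅓ + 1 = ½)
1/(p(74) + 3643) = 1/(½ + 3643) = 1/(7287/2) = 2/7287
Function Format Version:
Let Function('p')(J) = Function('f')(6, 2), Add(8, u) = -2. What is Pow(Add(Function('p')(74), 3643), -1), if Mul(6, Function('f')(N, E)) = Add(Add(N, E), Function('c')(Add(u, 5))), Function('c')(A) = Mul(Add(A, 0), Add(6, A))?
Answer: Rational(2, 7287) ≈ 0.00027446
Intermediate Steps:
u = -10 (u = Add(-8, -2) = -10)
Function('c')(A) = Mul(A, Add(6, A))
Function('f')(N, E) = Add(Rational(-5, 6), Mul(Rational(1, 6), E), Mul(Rational(1, 6), N)) (Function('f')(N, E) = Mul(Rational(1, 6), Add(Add(N, E), Mul(Add(-10, 5), Add(6, Add(-10, 5))))) = Mul(Rational(1, 6), Add(Add(E, N), Mul(-5, Add(6, -5)))) = Mul(Rational(1, 6), Add(Add(E, N), Mul(-5, 1))) = Mul(Rational(1, 6), Add(Add(E, N), -5)) = Mul(Rational(1, 6), Add(-5, E, N)) = Add(Rational(-5, 6), Mul(Rational(1, 6), E), Mul(Rational(1, 6), N)))
Function('p')(J) = Rational(1, 2) (Function('p')(J) = Add(Rational(-5, 6), Mul(Rational(1, 6), 2), Mul(Rational(1, 6), 6)) = Add(Rational(-5, 6), Rational(1, 3), 1) = Rational(1, 2))
Pow(Add(Function('p')(74), 3643), -1) = Pow(Add(Rational(1, 2), 3643), -1) = Pow(Rational(7287, 2), -1) = Rational(2, 7287)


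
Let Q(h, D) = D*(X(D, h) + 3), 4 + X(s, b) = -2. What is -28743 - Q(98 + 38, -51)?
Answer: -28896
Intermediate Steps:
X(s, b) = -6 (X(s, b) = -4 - 2 = -6)
Q(h, D) = -3*D (Q(h, D) = D*(-6 + 3) = D*(-3) = -3*D)
-28743 - Q(98 + 38, -51) = -28743 - (-3)*(-51) = -28743 - 1*153 = -28743 - 153 = -28896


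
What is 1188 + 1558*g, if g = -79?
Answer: -121894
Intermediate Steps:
1188 + 1558*g = 1188 + 1558*(-79) = 1188 - 123082 = -121894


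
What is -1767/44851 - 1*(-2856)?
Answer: 128092689/44851 ≈ 2856.0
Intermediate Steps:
-1767/44851 - 1*(-2856) = -1767*1/44851 + 2856 = -1767/44851 + 2856 = 128092689/44851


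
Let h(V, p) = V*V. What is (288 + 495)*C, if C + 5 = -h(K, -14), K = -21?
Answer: -349218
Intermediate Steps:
h(V, p) = V**2
C = -446 (C = -5 - 1*(-21)**2 = -5 - 1*441 = -5 - 441 = -446)
(288 + 495)*C = (288 + 495)*(-446) = 783*(-446) = -349218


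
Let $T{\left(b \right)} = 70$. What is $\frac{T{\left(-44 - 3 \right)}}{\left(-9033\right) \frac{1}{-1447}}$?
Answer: $\frac{101290}{9033} \approx 11.213$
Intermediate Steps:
$\frac{T{\left(-44 - 3 \right)}}{\left(-9033\right) \frac{1}{-1447}} = \frac{70}{\left(-9033\right) \frac{1}{-1447}} = \frac{70}{\left(-9033\right) \left(- \frac{1}{1447}\right)} = \frac{70}{\frac{9033}{1447}} = 70 \cdot \frac{1447}{9033} = \frac{101290}{9033}$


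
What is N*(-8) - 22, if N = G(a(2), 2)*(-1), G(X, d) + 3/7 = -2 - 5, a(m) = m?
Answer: -570/7 ≈ -81.429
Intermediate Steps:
G(X, d) = -52/7 (G(X, d) = -3/7 + (-2 - 5) = -3/7 - 7 = -52/7)
N = 52/7 (N = -52/7*(-1) = 52/7 ≈ 7.4286)
N*(-8) - 22 = (52/7)*(-8) - 22 = -416/7 - 22 = -570/7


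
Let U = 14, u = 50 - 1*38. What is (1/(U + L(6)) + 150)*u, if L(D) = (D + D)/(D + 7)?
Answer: 174678/97 ≈ 1800.8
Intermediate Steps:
u = 12 (u = 50 - 38 = 12)
L(D) = 2*D/(7 + D) (L(D) = (2*D)/(7 + D) = 2*D/(7 + D))
(1/(U + L(6)) + 150)*u = (1/(14 + 2*6/(7 + 6)) + 150)*12 = (1/(14 + 2*6/13) + 150)*12 = (1/(14 + 2*6*(1/13)) + 150)*12 = (1/(14 + 12/13) + 150)*12 = (1/(194/13) + 150)*12 = (13/194 + 150)*12 = (29113/194)*12 = 174678/97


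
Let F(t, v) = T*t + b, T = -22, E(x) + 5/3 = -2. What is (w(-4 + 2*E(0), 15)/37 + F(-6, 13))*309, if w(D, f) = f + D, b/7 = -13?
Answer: 469886/37 ≈ 12700.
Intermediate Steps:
b = -91 (b = 7*(-13) = -91)
E(x) = -11/3 (E(x) = -5/3 - 2 = -11/3)
F(t, v) = -91 - 22*t (F(t, v) = -22*t - 91 = -91 - 22*t)
w(D, f) = D + f
(w(-4 + 2*E(0), 15)/37 + F(-6, 13))*309 = (((-4 + 2*(-11/3)) + 15)/37 + (-91 - 22*(-6)))*309 = (((-4 - 22/3) + 15)*(1/37) + (-91 + 132))*309 = ((-34/3 + 15)*(1/37) + 41)*309 = ((11/3)*(1/37) + 41)*309 = (11/111 + 41)*309 = (4562/111)*309 = 469886/37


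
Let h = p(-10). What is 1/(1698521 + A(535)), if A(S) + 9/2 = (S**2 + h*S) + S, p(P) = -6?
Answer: 2/3964133 ≈ 5.0452e-7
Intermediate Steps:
h = -6
A(S) = -9/2 + S**2 - 5*S (A(S) = -9/2 + ((S**2 - 6*S) + S) = -9/2 + (S**2 - 5*S) = -9/2 + S**2 - 5*S)
1/(1698521 + A(535)) = 1/(1698521 + (-9/2 + 535**2 - 5*535)) = 1/(1698521 + (-9/2 + 286225 - 2675)) = 1/(1698521 + 567091/2) = 1/(3964133/2) = 2/3964133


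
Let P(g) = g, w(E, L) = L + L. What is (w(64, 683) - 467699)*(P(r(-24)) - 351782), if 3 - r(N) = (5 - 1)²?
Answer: 164053617735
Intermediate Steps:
r(N) = -13 (r(N) = 3 - (5 - 1)² = 3 - 1*4² = 3 - 1*16 = 3 - 16 = -13)
w(E, L) = 2*L
(w(64, 683) - 467699)*(P(r(-24)) - 351782) = (2*683 - 467699)*(-13 - 351782) = (1366 - 467699)*(-351795) = -466333*(-351795) = 164053617735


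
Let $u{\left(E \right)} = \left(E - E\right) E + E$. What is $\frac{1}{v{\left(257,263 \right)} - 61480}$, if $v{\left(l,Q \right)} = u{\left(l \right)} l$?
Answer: $\frac{1}{4569} \approx 0.00021887$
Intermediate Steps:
$u{\left(E \right)} = E$ ($u{\left(E \right)} = 0 E + E = 0 + E = E$)
$v{\left(l,Q \right)} = l^{2}$ ($v{\left(l,Q \right)} = l l = l^{2}$)
$\frac{1}{v{\left(257,263 \right)} - 61480} = \frac{1}{257^{2} - 61480} = \frac{1}{66049 - 61480} = \frac{1}{4569}$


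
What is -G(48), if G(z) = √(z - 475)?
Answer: -I*√427 ≈ -20.664*I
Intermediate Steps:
G(z) = √(-475 + z)
-G(48) = -√(-475 + 48) = -√(-427) = -I*√427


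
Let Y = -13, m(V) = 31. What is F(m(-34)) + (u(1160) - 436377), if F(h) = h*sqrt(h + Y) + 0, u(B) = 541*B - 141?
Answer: 191042 + 93*sqrt(2) ≈ 1.9117e+5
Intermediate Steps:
u(B) = -141 + 541*B
F(h) = h*sqrt(-13 + h) (F(h) = h*sqrt(h - 13) + 0 = h*sqrt(-13 + h) + 0 = h*sqrt(-13 + h))
F(m(-34)) + (u(1160) - 436377) = 31*sqrt(-13 + 31) + ((-141 + 541*1160) - 436377) = 31*sqrt(18) + ((-141 + 627560) - 436377) = 31*(3*sqrt(2)) + (627419 - 436377) = 93*sqrt(2) + 191042 = 191042 + 93*sqrt(2)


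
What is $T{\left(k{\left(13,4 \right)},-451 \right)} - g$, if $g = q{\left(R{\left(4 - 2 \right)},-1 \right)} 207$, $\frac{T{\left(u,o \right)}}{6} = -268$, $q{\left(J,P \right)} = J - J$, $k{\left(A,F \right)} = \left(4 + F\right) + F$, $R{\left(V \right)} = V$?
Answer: $-1608$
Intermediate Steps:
$k{\left(A,F \right)} = 4 + 2 F$
$q{\left(J,P \right)} = 0$
$T{\left(u,o \right)} = -1608$ ($T{\left(u,o \right)} = 6 \left(-268\right) = -1608$)
$g = 0$ ($g = 0 \cdot 207 = 0$)
$T{\left(k{\left(13,4 \right)},-451 \right)} - g = -1608 - 0 = -1608 + 0 = -1608$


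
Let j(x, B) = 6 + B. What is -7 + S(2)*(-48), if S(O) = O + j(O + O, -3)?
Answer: -247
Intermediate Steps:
S(O) = 3 + O (S(O) = O + (6 - 3) = O + 3 = 3 + O)
-7 + S(2)*(-48) = -7 + (3 + 2)*(-48) = -7 + 5*(-48) = -7 - 240 = -247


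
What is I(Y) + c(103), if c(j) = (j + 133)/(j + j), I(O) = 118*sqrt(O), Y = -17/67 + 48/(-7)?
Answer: 118/103 + 118*I*sqrt(1564115)/469 ≈ 1.1456 + 314.66*I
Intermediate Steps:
Y = -3335/469 (Y = -17*1/67 + 48*(-1/7) = -17/67 - 48/7 = -3335/469 ≈ -7.1109)
c(j) = (133 + j)/(2*j) (c(j) = (133 + j)/((2*j)) = (133 + j)*(1/(2*j)) = (133 + j)/(2*j))
I(Y) + c(103) = 118*sqrt(-3335/469) + (1/2)*(133 + 103)/103 = 118*(I*sqrt(1564115)/469) + (1/2)*(1/103)*236 = 118*I*sqrt(1564115)/469 + 118/103 = 118/103 + 118*I*sqrt(1564115)/469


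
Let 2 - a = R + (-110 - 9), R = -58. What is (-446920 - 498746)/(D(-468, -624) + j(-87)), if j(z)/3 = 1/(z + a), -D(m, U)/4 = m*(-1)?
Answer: 29000424/57407 ≈ 505.17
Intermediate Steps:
D(m, U) = 4*m (D(m, U) = -4*m*(-1) = -(-4)*m = 4*m)
a = 179 (a = 2 - (-58 + (-110 - 9)) = 2 - (-58 - 119) = 2 - 1*(-177) = 2 + 177 = 179)
j(z) = 3/(179 + z) (j(z) = 3/(z + 179) = 3/(179 + z))
(-446920 - 498746)/(D(-468, -624) + j(-87)) = (-446920 - 498746)/(4*(-468) + 3/(179 - 87)) = -945666/(-1872 + 3/92) = -945666/(-172221/92) = -945666*(-92/172221) = 29000424/57407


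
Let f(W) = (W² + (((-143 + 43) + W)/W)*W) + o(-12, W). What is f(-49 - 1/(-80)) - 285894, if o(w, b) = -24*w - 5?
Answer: -1813505359/6400 ≈ -2.8336e+5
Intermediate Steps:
o(w, b) = -5 - 24*w
f(W) = 183 + W + W² (f(W) = (W² + (((-143 + 43) + W)/W)*W) + (-5 - 24*(-12)) = (W² + ((-100 + W)/W)*W) + (-5 + 288) = (W² + ((-100 + W)/W)*W) + 283 = (W² + (-100 + W)) + 283 = (-100 + W + W²) + 283 = 183 + W + W²)
f(-49 - 1/(-80)) - 285894 = (183 + (-49 - 1/(-80)) + (-49 - 1/(-80))²) - 285894 = (183 + (-49 - 1*(-1/80)) + (-49 - 1*(-1/80))²) - 285894 = (183 + (-49 + 1/80) + (-49 + 1/80)²) - 285894 = (183 - 3919/80 + (-3919/80)²) - 285894 = (183 - 3919/80 + 15358561/6400) - 285894 = 16216241/6400 - 285894 = -1813505359/6400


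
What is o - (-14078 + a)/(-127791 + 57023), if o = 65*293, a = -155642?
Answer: 168450855/8846 ≈ 19043.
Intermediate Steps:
o = 19045
o - (-14078 + a)/(-127791 + 57023) = 19045 - (-14078 - 155642)/(-127791 + 57023) = 19045 - (-169720)/(-70768) = 19045 - (-169720)*(-1)/70768 = 19045 - 1*21215/8846 = 19045 - 21215/8846 = 168450855/8846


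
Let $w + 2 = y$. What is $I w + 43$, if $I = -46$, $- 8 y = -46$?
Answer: $- \frac{259}{2} \approx -129.5$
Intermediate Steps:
$y = \frac{23}{4}$ ($y = \left(- \frac{1}{8}\right) \left(-46\right) = \frac{23}{4} \approx 5.75$)
$w = \frac{15}{4}$ ($w = -2 + \frac{23}{4} = \frac{15}{4} \approx 3.75$)
$I w + 43 = \left(-46\right) \frac{15}{4} + 43 = - \frac{345}{2} + 43 = - \frac{259}{2}$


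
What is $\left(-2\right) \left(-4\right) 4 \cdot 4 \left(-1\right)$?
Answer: $-128$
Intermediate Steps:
$\left(-2\right) \left(-4\right) 4 \cdot 4 \left(-1\right) = 8 \cdot 4 \cdot 4 \left(-1\right) = 32 \cdot 4 \left(-1\right) = 128 \left(-1\right) = -128$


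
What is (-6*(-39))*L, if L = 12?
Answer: 2808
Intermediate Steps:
(-6*(-39))*L = -6*(-39)*12 = 234*12 = 2808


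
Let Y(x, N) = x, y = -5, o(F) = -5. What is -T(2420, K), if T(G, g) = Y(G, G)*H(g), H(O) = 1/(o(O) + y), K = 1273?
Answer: 242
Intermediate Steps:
H(O) = -⅒ (H(O) = 1/(-5 - 5) = 1/(-10) = -⅒)
T(G, g) = -G/10 (T(G, g) = G*(-⅒) = -G/10)
-T(2420, K) = -(-1)*2420/10 = -1*(-242) = 242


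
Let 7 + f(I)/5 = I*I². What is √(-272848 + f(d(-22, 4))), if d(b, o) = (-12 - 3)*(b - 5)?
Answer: √331877742 ≈ 18218.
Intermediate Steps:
d(b, o) = 75 - 15*b (d(b, o) = -15*(-5 + b) = 75 - 15*b)
f(I) = -35 + 5*I³ (f(I) = -35 + 5*(I*I²) = -35 + 5*I³)
√(-272848 + f(d(-22, 4))) = √(-272848 + (-35 + 5*(75 - 15*(-22))³)) = √(-272848 + (-35 + 5*(75 + 330)³)) = √(-272848 + (-35 + 5*405³)) = √(-272848 + (-35 + 5*66430125)) = √(-272848 + (-35 + 332150625)) = √(-272848 + 332150590) = √331877742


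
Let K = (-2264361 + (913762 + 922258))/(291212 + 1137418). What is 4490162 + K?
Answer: 6414779709719/1428630 ≈ 4.4902e+6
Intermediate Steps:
K = -428341/1428630 (K = (-2264361 + 1836020)/1428630 = -428341*1/1428630 = -428341/1428630 ≈ -0.29983)
4490162 + K = 4490162 - 428341/1428630 = 6414779709719/1428630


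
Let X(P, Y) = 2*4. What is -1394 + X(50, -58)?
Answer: -1386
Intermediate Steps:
X(P, Y) = 8
-1394 + X(50, -58) = -1394 + 8 = -1386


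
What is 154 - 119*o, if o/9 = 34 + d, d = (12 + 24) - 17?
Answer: -56609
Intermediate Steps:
d = 19 (d = 36 - 17 = 19)
o = 477 (o = 9*(34 + 19) = 9*53 = 477)
154 - 119*o = 154 - 119*477 = 154 - 56763 = -56609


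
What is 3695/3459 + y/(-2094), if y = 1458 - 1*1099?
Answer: 2165183/2414382 ≈ 0.89679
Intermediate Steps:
y = 359 (y = 1458 - 1099 = 359)
3695/3459 + y/(-2094) = 3695/3459 + 359/(-2094) = 3695*(1/3459) + 359*(-1/2094) = 3695/3459 - 359/2094 = 2165183/2414382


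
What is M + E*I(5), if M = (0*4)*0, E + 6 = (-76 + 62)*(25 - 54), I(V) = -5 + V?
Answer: 0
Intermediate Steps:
E = 400 (E = -6 + (-76 + 62)*(25 - 54) = -6 - 14*(-29) = -6 + 406 = 400)
M = 0 (M = 0*0 = 0)
M + E*I(5) = 0 + 400*(-5 + 5) = 0 + 400*0 = 0 + 0 = 0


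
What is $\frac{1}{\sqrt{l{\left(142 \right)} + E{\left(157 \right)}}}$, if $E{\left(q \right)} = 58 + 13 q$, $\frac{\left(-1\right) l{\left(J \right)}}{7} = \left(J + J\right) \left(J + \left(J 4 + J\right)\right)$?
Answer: $- \frac{i \sqrt{1691677}}{1691677} \approx - 0.00076885 i$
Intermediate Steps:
$l{\left(J \right)} = - 84 J^{2}$ ($l{\left(J \right)} = - 7 \left(J + J\right) \left(J + \left(J 4 + J\right)\right) = - 7 \cdot 2 J \left(J + \left(4 J + J\right)\right) = - 7 \cdot 2 J \left(J + 5 J\right) = - 7 \cdot 2 J 6 J = - 7 \cdot 12 J^{2} = - 84 J^{2}$)
$\frac{1}{\sqrt{l{\left(142 \right)} + E{\left(157 \right)}}} = \frac{1}{\sqrt{- 84 \cdot 142^{2} + \left(58 + 13 \cdot 157\right)}} = \frac{1}{\sqrt{\left(-84\right) 20164 + \left(58 + 2041\right)}} = \frac{1}{\sqrt{-1693776 + 2099}} = \frac{1}{\sqrt{-1691677}} = \frac{1}{i \sqrt{1691677}} = - \frac{i \sqrt{1691677}}{1691677}$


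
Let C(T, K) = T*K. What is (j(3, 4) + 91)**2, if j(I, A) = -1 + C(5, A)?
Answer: 12100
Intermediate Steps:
C(T, K) = K*T
j(I, A) = -1 + 5*A (j(I, A) = -1 + A*5 = -1 + 5*A)
(j(3, 4) + 91)**2 = ((-1 + 5*4) + 91)**2 = ((-1 + 20) + 91)**2 = (19 + 91)**2 = 110**2 = 12100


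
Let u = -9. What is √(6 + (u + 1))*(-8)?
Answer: -8*I*√2 ≈ -11.314*I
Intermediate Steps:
√(6 + (u + 1))*(-8) = √(6 + (-9 + 1))*(-8) = √(6 - 8)*(-8) = √(-2)*(-8) = (I*√2)*(-8) = -8*I*√2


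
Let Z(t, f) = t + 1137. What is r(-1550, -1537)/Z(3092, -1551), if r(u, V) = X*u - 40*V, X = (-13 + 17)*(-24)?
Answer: 210280/4229 ≈ 49.723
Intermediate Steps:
Z(t, f) = 1137 + t
X = -96 (X = 4*(-24) = -96)
r(u, V) = -96*u - 40*V
r(-1550, -1537)/Z(3092, -1551) = (-96*(-1550) - 40*(-1537))/(1137 + 3092) = (148800 + 61480)/4229 = 210280*(1/4229) = 210280/4229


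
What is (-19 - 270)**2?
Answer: 83521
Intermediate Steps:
(-19 - 270)**2 = (-289)**2 = 83521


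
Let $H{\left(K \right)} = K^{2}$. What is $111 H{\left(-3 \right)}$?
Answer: $999$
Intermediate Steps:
$111 H{\left(-3 \right)} = 111 \left(-3\right)^{2} = 111 \cdot 9 = 999$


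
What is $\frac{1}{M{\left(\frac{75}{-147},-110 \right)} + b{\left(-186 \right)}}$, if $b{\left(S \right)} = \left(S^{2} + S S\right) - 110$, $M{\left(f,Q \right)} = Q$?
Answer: $\frac{1}{68972} \approx 1.4499 \cdot 10^{-5}$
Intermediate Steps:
$b{\left(S \right)} = -110 + 2 S^{2}$ ($b{\left(S \right)} = \left(S^{2} + S^{2}\right) - 110 = 2 S^{2} - 110 = -110 + 2 S^{2}$)
$\frac{1}{M{\left(\frac{75}{-147},-110 \right)} + b{\left(-186 \right)}} = \frac{1}{-110 - \left(110 - 2 \left(-186\right)^{2}\right)} = \frac{1}{-110 + \left(-110 + 2 \cdot 34596\right)} = \frac{1}{-110 + \left(-110 + 69192\right)} = \frac{1}{-110 + 69082} = \frac{1}{68972}$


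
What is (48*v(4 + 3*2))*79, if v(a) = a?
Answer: 37920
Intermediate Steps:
(48*v(4 + 3*2))*79 = (48*(4 + 3*2))*79 = (48*(4 + 6))*79 = (48*10)*79 = 480*79 = 37920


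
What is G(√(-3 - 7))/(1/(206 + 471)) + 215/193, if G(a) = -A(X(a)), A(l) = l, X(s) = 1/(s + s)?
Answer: 215/193 + 677*I*√10/20 ≈ 1.114 + 107.04*I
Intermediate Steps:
X(s) = 1/(2*s)
G(a) = -1/(2*a)
G(√(-3 - 7))/(1/(206 + 471)) + 215/193 = (-1/(2*√(-3 - 7)))/(1/(206 + 471)) + 215/193 = (-(-I*√10/10)/2)/(1/677) + 215*(1/193) = (-(-I*√10/10)/2)/(1/677) + 215/193 = -(-1)*I*√10/20*677 + 215/193 = (I*√10/20)*677 + 215/193 = 677*I*√10/20 + 215/193 = 215/193 + 677*I*√10/20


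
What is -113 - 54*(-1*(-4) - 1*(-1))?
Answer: -383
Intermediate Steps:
-113 - 54*(-1*(-4) - 1*(-1)) = -113 - 54*(4 + 1) = -113 - 54*5 = -113 - 270 = -383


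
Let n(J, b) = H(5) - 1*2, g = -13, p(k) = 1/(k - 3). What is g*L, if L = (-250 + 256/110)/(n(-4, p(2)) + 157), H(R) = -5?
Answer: 88543/4125 ≈ 21.465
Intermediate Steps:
p(k) = 1/(-3 + k)
n(J, b) = -7 (n(J, b) = -5 - 1*2 = -5 - 2 = -7)
L = -6811/4125 (L = (-250 + 256/110)/(-7 + 157) = (-250 + 256*(1/110))/150 = (-250 + 128/55)*(1/150) = -13622/55*1/150 = -6811/4125 ≈ -1.6512)
g*L = -13*(-6811/4125) = 88543/4125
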